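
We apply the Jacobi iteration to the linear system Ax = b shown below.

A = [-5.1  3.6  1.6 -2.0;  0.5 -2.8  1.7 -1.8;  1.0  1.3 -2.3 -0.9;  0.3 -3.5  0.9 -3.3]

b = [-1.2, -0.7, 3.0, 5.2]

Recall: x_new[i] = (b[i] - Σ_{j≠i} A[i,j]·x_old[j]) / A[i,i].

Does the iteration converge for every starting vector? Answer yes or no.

no

A = D + L + U where D = diag(-5.1, -2.8, -2.3, -3.3).
Jacobi: T = -D⁻¹(L+U), T[2,1] = -(1.3)/(-2.3) = +0.5652; T[2,2] = 0.
  T[0,:] = [+0.0000 +0.7059 +0.3137 -0.3922]
  T[1,:] = [+0.1786 +0.0000 +0.6071 -0.6429]
  T[2,:] = [+0.4348 +0.5652 +0.0000 -0.3913]
  T[3,:] = [+0.0909 -1.0606 +0.2727 +0.0000]
eigenvalue magnitudes: 1.1910, 0.8332, 0.4170, 0.0592.
spectral radius ρ = 1.1910; 1.1910 > 1, so it fails to converge.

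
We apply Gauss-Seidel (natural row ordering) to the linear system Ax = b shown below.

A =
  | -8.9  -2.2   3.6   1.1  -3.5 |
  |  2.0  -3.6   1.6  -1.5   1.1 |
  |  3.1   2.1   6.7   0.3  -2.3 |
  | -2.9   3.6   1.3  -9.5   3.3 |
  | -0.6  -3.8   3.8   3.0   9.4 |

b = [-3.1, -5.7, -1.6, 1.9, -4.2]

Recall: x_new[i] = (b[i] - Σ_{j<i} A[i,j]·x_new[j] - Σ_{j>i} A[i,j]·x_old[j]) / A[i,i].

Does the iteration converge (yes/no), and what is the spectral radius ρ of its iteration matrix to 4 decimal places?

yes, ρ = 0.9029

Write A = D+L+U with D = diag(-8.9, -3.6, 6.7, -9.5, 9.4).
GS T = -(D+L)⁻¹U: row 0 first, T[0,4] = -(-3.5)/(-8.9) = -0.3933; later rows by forward substitution.
  T[0,:] = [+0.0000, -0.2472, +0.4045, +0.1236, -0.3933]
  T[1,:] = [+0.0000, -0.1373, +0.6692, -0.3480, +0.0871]
  T[2,:] = [+0.0000, +0.1574, -0.3969, +0.0071, +0.4979]
  T[3,:] = [+0.0000, +0.0450, +0.0758, -0.1686, +0.5686]
  T[4,:] = [+0.0000, -0.1493, +0.4326, -0.0819, -0.3727]
|λ(T)| sorted: 0.9029, 0.1306, 0.0580, 0.0160, 0.0000.
spectral radius ρ = 0.9029; 0.9029 < 1, so it converges for any x₀.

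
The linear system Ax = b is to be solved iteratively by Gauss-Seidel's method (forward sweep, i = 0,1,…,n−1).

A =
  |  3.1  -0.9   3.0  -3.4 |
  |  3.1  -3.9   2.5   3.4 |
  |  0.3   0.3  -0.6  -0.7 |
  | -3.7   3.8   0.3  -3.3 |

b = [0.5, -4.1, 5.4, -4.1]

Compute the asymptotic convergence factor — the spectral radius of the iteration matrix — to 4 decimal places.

A = D + L + U where D = diag(3.1, -3.9, -0.6, -3.3).
GS T = -(D+L)⁻¹U: row 0 first, T[0,3] = -(-3.4)/(3.1) = +1.0968; later rows by forward substitution.
  T[0,:] = [+0.0000 +0.2903 -0.9677 +1.0968]
  T[1,:] = [+0.0000 +0.2308 -0.1282 +1.7436]
  T[2,:] = [+0.0000 +0.2605 -0.5480 +0.2535]
  T[3,:] = [+0.0000 -0.0361 +0.8876 +0.8011]
eigenvalue magnitudes: 1.1272, 0.4647, 0.4647, 0.0000.
ρ = 1.1272; 1.1272 > 1: divergent.

1.1272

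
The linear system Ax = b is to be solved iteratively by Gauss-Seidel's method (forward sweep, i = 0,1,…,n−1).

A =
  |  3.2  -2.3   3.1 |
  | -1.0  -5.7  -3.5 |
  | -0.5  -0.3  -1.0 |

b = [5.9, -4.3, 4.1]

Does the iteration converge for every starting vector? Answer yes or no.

yes

A = D + L + U where D = diag(3.2, -5.7, -1).
GS T = -(D+L)⁻¹U: row 0 first, T[0,2] = -(3.1)/(3.2) = -0.9688; later rows by forward substitution.
  T[0,:] = [+0.0000, +0.7188, -0.9688]
  T[1,:] = [+0.0000, -0.1261, -0.4441]
  T[2,:] = [+0.0000, -0.3215, +0.6176]
moduli |λ_i(T)| = 0.7759, 0.2844, 0.0000.
spectral radius ρ = 0.7759; 0.7759 < 1: convergent.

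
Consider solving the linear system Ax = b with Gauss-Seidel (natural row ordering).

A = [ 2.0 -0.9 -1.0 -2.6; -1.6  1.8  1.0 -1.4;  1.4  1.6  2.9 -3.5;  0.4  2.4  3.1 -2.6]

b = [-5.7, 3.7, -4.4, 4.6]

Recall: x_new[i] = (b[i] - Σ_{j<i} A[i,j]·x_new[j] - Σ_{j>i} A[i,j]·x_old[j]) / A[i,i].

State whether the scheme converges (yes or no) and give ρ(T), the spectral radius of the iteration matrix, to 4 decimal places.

Write A = D+L+U with D = diag(2, 1.8, 2.9, -2.6).
GS T = -(D+L)⁻¹U: row 0 first, T[0,2] = -(-1)/(2) = +0.5000; later rows by forward substitution.
  T[0,:] = [+0.0000  +0.4500  +0.5000  +1.3000]
  T[1,:] = [+0.0000  +0.4000  -0.1111  +1.9333]
  T[2,:] = [+0.0000  -0.4379  -0.1801  -0.4874]
  T[3,:] = [+0.0000  -0.0837  -0.2403  +1.4035]
|roots of det(T-λI)|: 1.4394, 0.2938, 0.1098, 0.0000.
spectral radius ρ = 1.4394; 1.4394 > 1: divergent.

no, ρ = 1.4394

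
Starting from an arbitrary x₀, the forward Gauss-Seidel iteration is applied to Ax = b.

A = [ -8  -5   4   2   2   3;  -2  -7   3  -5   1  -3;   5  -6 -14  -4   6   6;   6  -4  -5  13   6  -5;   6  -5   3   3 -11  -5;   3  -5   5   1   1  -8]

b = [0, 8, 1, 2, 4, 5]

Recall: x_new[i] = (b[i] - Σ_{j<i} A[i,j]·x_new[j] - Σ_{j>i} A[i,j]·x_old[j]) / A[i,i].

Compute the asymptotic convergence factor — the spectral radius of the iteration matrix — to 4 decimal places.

Split A = D + L + U, D = diag(-8, -7, -14, 13, -11, -8).
GS T = -(D+L)⁻¹U: row 0 first, T[0,2] = -(4)/(-8) = +0.5000; later rows by forward substitution.
  T[0,:] = [+0.0000, -0.6250, +0.5000, +0.2500, +0.2500, +0.3750]
  T[1,:] = [+0.0000, +0.1786, +0.2857, -0.7857, +0.0714, -0.5357]
  T[2,:] = [+0.0000, -0.2997, +0.0561, +0.1403, +0.4872, +0.7921]
  T[3,:] = [+0.0000, +0.2281, -0.1213, -0.3032, -0.3675, +0.3514]
  T[4,:] = [+0.0000, -0.4416, +0.1251, +0.4491, +0.1365, +0.3054]
  T[5,:] = [+0.0000, -0.5600, +0.0445, +0.6908, +0.3248, +1.0526]
|eigenvalues of T|: 1.3798, 0.3453, 0.3453, 0.2595, 0.1411, 0.0000.
ρ = 1.3798; 1.3798 > 1, so it fails to converge.

1.3798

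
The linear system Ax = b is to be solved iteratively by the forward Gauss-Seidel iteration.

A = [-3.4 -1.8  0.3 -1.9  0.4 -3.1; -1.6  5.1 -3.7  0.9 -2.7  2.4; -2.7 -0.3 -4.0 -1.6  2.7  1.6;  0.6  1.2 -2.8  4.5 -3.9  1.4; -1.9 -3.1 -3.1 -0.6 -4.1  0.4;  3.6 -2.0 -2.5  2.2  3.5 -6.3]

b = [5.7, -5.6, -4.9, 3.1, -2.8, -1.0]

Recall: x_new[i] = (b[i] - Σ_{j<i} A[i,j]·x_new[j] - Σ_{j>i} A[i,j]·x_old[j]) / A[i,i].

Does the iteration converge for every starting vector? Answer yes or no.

no

Split A = D + L + U, D = diag(-3.4, 5.1, -4, 4.5, -4.1, -6.3).
T_GS = -(D+L)⁻¹U: row 0 first, T[0,2] = -(0.3)/(-3.4) = +0.0882; later rows by forward substitution.
  T[0,:] = [+0.0000  -0.5294  +0.0882  -0.5588  +0.1176  -0.9118]
  T[1,:] = [+0.0000  -0.1661  +0.7532  -0.3518  +0.5663  -0.7566]
  T[2,:] = [+0.0000  +0.3698  -0.1160  +0.0036  +0.5531  +1.0722]
  T[3,:] = [+0.0000  +0.3450  -0.2848  +0.1706  +1.0441  +0.6794]
  T[4,:] = [+0.0000  +0.0408  -0.4809  +0.4973  -1.0537  +0.1821]
  T[5,:] = [+0.0000  -0.2534  -0.5093  +0.1268  -0.5528  -0.3679]
|λ(T)| sorted: 1.1528, 0.4987, 0.4987, 0.3729, 0.0694, 0.0000.
ρ = 1.1528; 1.1528 > 1, so it fails to converge.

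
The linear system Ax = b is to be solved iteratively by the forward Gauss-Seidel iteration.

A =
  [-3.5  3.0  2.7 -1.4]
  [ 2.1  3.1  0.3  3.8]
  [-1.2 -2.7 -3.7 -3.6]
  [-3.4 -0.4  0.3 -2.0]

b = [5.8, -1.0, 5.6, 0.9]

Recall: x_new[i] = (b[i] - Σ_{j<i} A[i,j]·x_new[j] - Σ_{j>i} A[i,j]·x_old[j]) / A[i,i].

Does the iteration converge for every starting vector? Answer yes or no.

Diagonal D = diag(-3.5, 3.1, -3.7, -2); L, U strict lower/upper.
T_GS = -(D+L)⁻¹U: row 0 first, T[0,3] = -(-1.4)/(-3.5) = -0.4000; later rows by forward substitution.
  T[0,:] = [+0.0000, +0.8571, +0.7714, -0.4000]
  T[1,:] = [+0.0000, -0.5806, -0.6194, -0.9548]
  T[2,:] = [+0.0000, +0.1457, +0.2018, -0.1465]
  T[3,:] = [+0.0000, -1.3192, -1.1573, +0.8490]
moduli |λ_i(T)| = 1.5559, 1.1617, 0.0759, 0.0000.
ρ = 1.5559; 1.5559 > 1 ⇒ diverges.

no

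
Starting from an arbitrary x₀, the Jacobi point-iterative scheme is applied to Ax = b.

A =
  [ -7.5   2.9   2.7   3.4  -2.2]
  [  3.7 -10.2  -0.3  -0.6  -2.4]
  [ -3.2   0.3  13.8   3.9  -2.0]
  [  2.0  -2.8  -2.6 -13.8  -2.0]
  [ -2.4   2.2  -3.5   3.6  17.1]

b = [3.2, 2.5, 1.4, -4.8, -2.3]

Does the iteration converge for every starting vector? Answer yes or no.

Write A = D+L+U with D = diag(-7.5, -10.2, 13.8, -13.8, 17.1).
T_J = -D⁻¹(L+U): T[1,4] = -(-2.4)/(-10.2) = -0.2353; T[1,1] = 0.
  T[0,:] = [+0.0000  +0.3867  +0.3600  +0.4533  -0.2933]
  T[1,:] = [+0.3627  +0.0000  -0.0294  -0.0588  -0.2353]
  T[2,:] = [+0.2319  -0.0217  +0.0000  -0.2826  +0.1449]
  T[3,:] = [+0.1449  -0.2029  -0.1884  +0.0000  -0.1449]
  T[4,:] = [+0.1404  -0.1287  +0.2047  -0.2105  +0.0000]
eigenvalue magnitudes: 0.6819, 0.4450, 0.4450, 0.2031, 0.0506.
spectral radius ρ = 0.6819; 0.6819 < 1, so it converges for any x₀.

yes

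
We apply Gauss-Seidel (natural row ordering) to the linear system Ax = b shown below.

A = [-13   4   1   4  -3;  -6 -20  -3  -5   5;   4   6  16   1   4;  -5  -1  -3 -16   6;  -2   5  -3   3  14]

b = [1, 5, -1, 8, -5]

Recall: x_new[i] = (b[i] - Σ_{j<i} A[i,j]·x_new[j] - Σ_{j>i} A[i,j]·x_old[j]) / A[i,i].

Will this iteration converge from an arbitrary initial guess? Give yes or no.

yes

A = D + L + U where D = diag(-13, -20, 16, -16, 14).
GS T = -(D+L)⁻¹U: row 0 first, T[0,1] = -(4)/(-13) = +0.3077; later rows by forward substitution.
  T[0,:] = [+0.0000  +0.3077  +0.0769  +0.3077  -0.2308]
  T[1,:] = [+0.0000  -0.0923  -0.1731  -0.3423  +0.3192]
  T[2,:] = [+0.0000  -0.0423  +0.0457  -0.0111  -0.3120]
  T[3,:] = [+0.0000  -0.0825  -0.0218  -0.0727  +0.4857]
  T[4,:] = [+0.0000  +0.0855  +0.0873  +0.1794  -0.3179]
|λ(T)| sorted: 0.5933, 0.1182, 0.0470, 0.0470, 0.0000.
ρ = 0.5933; 0.5933 < 1, so it converges for any x₀.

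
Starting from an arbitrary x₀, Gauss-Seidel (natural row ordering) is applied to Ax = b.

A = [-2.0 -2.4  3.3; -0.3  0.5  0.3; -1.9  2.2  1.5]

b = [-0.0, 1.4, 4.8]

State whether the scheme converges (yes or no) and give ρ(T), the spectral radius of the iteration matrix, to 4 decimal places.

Split A = D + L + U, D = diag(-2, 0.5, 1.5).
Gauss-Seidel: T = -(D+L)⁻¹U, row 0 first, T[0,2] = -(3.3)/(-2) = +1.6500; later rows by forward substitution.
  T[0,:] = [+0.0000, -1.2000, +1.6500]
  T[1,:] = [+0.0000, -0.7200, +0.3900]
  T[2,:] = [+0.0000, -0.4640, +1.5180]
|roots of det(T-λI)|: 1.4340, 0.6360, 0.0000.
spectral radius ρ = 1.4340; 1.4340 > 1 ⇒ diverges.

no, ρ = 1.4340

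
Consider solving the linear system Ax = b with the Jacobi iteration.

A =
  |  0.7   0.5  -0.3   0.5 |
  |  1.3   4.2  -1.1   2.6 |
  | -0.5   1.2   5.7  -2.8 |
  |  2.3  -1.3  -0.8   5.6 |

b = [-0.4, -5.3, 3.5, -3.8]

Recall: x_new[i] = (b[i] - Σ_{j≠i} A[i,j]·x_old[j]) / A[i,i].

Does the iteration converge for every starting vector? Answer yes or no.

Write A = D+L+U with D = diag(0.7, 4.2, 5.7, 5.6).
Jacobi T = -D⁻¹(L+U): T[0,3] = -(0.5)/(0.7) = -0.7143; T[0,0] = 0.
  T[0,:] = [+0.0000, -0.7143, +0.4286, -0.7143]
  T[1,:] = [-0.3095, +0.0000, +0.2619, -0.6190]
  T[2,:] = [+0.0877, -0.2105, +0.0000, +0.4912]
  T[3,:] = [-0.4107, +0.2321, +0.1429, +0.0000]
|roots of det(T-λI)|: 0.7956, 0.4534, 0.4534, 0.0050.
ρ(T) = max|λ| = 0.7956; 0.7956 < 1, so it converges for any x₀.

yes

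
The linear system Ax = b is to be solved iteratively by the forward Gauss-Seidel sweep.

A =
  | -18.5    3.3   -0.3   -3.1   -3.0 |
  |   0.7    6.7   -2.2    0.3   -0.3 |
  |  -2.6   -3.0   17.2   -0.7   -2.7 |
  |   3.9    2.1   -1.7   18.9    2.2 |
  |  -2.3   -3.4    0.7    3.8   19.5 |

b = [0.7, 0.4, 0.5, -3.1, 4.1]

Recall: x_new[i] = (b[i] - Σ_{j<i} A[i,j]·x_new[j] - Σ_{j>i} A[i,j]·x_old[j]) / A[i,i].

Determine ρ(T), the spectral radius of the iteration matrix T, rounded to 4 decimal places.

Split A = D + L + U, D = diag(-18.5, 6.7, 17.2, 18.9, 19.5).
T_GS = -(D+L)⁻¹U: row 0 first, T[0,4] = -(-3)/(-18.5) = -0.1622; later rows by forward substitution.
  T[0,:] = [+0.0000, +0.1784, -0.0162, -0.1676, -0.1622]
  T[1,:] = [+0.0000, -0.0186, +0.3301, -0.0273, +0.0617]
  T[2,:] = [+0.0000, +0.0237, +0.0551, +0.0106, +0.1432]
  T[3,:] = [+0.0000, -0.0326, -0.0284, +0.0386, -0.0769]
  T[4,:] = [+0.0000, +0.0233, +0.0592, -0.0324, +0.0015]
|λ(T)| sorted: 0.1914, 0.0765, 0.0765, 0.0292, 0.0000.
spectral radius ρ = 0.1914; 0.1914 < 1 ⇒ converges.

0.1914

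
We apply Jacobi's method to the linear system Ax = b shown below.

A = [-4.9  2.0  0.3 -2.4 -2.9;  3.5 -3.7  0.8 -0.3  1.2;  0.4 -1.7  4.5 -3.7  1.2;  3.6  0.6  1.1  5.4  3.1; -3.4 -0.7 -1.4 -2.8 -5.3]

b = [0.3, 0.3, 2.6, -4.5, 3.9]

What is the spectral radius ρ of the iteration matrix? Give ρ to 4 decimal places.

A = D + L + U where D = diag(-4.9, -3.7, 4.5, 5.4, -5.3).
T_J = -D⁻¹(L+U): T[3,2] = -(1.1)/(5.4) = -0.2037; T[3,3] = 0.
  T[0,:] = [+0.0000, +0.4082, +0.0612, -0.4898, -0.5918]
  T[1,:] = [+0.9459, +0.0000, +0.2162, -0.0811, +0.3243]
  T[2,:] = [-0.0889, +0.3778, +0.0000, +0.8222, -0.2667]
  T[3,:] = [-0.6667, -0.1111, -0.2037, +0.0000, -0.5741]
  T[4,:] = [-0.6415, -0.1321, -0.2642, -0.5283, +0.0000]
|roots of det(T-λI)|: 1.2288, 0.9171, 0.5890, 0.2158, 0.2158.
ρ = 1.2288; 1.2288 > 1: divergent.

1.2288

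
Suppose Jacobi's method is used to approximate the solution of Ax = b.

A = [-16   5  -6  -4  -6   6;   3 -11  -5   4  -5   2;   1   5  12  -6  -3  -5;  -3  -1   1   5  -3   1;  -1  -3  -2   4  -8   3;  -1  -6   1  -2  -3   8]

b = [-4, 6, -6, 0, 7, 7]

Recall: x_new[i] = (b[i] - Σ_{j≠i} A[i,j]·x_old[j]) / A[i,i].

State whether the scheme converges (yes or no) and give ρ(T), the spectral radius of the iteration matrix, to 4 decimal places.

no, ρ = 1.2082

Split A = D + L + U, D = diag(-16, -11, 12, 5, -8, 8).
T_J = -D⁻¹(L+U): T[3,4] = -(-3)/(5) = +0.6000; T[3,3] = 0.
  T[0,:] = [+0.0000, +0.3125, -0.3750, -0.2500, -0.3750, +0.3750]
  T[1,:] = [+0.2727, +0.0000, -0.4545, +0.3636, -0.4545, +0.1818]
  T[2,:] = [-0.0833, -0.4167, +0.0000, +0.5000, +0.2500, +0.4167]
  T[3,:] = [+0.6000, +0.2000, -0.2000, +0.0000, +0.6000, -0.2000]
  T[4,:] = [-0.1250, -0.3750, -0.2500, +0.5000, +0.0000, +0.3750]
  T[5,:] = [+0.1250, +0.7500, -0.1250, +0.2500, +0.3750, +0.0000]
eigenvalue magnitudes: 1.2082, 0.7511, 0.7511, 0.4757, 0.4757, 0.2182.
ρ = 1.2082; 1.2082 > 1, so it fails to converge.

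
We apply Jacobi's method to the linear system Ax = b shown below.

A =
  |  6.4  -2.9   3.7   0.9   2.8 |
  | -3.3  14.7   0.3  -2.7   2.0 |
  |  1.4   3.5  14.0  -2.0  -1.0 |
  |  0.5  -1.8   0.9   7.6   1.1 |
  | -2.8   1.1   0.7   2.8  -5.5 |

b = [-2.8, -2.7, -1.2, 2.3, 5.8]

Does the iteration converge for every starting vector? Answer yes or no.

Let D = diag(6.4, 14.7, 14, 7.6, -5.5); L, U the strict triangles.
Jacobi T = -D⁻¹(L+U): T[2,3] = -(-2)/(14) = +0.1429; T[2,2] = 0.
  T[0,:] = [+0.0000, +0.4531, -0.5781, -0.1406, -0.4375]
  T[1,:] = [+0.2245, +0.0000, -0.0204, +0.1837, -0.1361]
  T[2,:] = [-0.1000, -0.2500, +0.0000, +0.1429, +0.0714]
  T[3,:] = [-0.0658, +0.2368, -0.1184, +0.0000, -0.1447]
  T[4,:] = [-0.5091, +0.2000, +0.1273, +0.5091, +0.0000]
eigenvalue magnitudes: 0.6320, 0.4504, 0.2654, 0.0922, 0.0922.
ρ = 0.6320; 0.6320 < 1: convergent.

yes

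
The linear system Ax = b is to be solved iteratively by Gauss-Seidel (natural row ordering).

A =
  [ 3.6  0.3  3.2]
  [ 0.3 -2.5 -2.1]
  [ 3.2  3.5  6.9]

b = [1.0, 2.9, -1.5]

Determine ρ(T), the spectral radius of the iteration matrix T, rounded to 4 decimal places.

0.8440

Let D = diag(3.6, -2.5, 6.9); L, U the strict triangles.
T_GS = -(D+L)⁻¹U: row 0 first, T[0,2] = -(3.2)/(3.6) = -0.8889; later rows by forward substitution.
  T[0,:] = [+0.0000, -0.0833, -0.8889]
  T[1,:] = [+0.0000, -0.0100, -0.9467]
  T[2,:] = [+0.0000, +0.0437, +0.8924]
eigenvalue magnitudes: 0.8440, 0.0385, 0.0000.
ρ(T) = max|λ| = 0.8440; 0.8440 < 1: convergent.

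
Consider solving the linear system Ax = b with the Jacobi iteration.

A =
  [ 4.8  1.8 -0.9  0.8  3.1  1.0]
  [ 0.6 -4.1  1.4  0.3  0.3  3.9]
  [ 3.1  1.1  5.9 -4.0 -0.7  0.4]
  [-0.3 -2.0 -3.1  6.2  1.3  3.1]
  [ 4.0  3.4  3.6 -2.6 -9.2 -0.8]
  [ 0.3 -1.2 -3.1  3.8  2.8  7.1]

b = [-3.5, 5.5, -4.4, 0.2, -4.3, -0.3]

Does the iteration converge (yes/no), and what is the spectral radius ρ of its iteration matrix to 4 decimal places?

Write A = D+L+U with D = diag(4.8, -4.1, 5.9, 6.2, -9.2, 7.1).
T_J = -D⁻¹(L+U): T[1,2] = -(1.4)/(-4.1) = +0.3415; T[1,1] = 0.
  T[0,:] = [+0.0000, -0.3750, +0.1875, -0.1667, -0.6458, -0.2083]
  T[1,:] = [+0.1463, +0.0000, +0.3415, +0.0732, +0.0732, +0.9512]
  T[2,:] = [-0.5254, -0.1864, +0.0000, +0.6780, +0.1186, -0.0678]
  T[3,:] = [+0.0484, +0.3226, +0.5000, +0.0000, -0.2097, -0.5000]
  T[4,:] = [+0.4348, +0.3696, +0.3913, -0.2826, +0.0000, -0.0870]
  T[5,:] = [-0.0423, +0.1690, +0.4366, -0.5352, -0.3944, +0.0000]
moduli |λ_i(T)| = 1.1432, 0.7775, 0.7775, 0.7129, 0.4923, 0.0470.
spectral radius ρ = 1.1432; 1.1432 > 1, so it fails to converge.

no, ρ = 1.1432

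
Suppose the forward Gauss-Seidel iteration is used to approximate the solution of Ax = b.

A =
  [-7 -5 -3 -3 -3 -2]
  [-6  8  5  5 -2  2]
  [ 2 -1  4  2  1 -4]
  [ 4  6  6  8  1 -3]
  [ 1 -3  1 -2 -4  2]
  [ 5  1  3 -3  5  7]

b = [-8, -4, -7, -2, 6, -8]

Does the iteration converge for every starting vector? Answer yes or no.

Diagonal D = diag(-7, 8, 4, 8, -4, 7); L, U strict lower/upper.
GS T = -(D+L)⁻¹U: row 0 first, T[0,1] = -(-5)/(-7) = -0.7143; later rows by forward substitution.
  T[0,:] = [+0.0000  -0.7143  -0.4286  -0.4286  -0.4286  -0.2857]
  T[1,:] = [+0.0000  -0.5357  -0.9464  -0.9464  -0.0714  -0.4643]
  T[2,:] = [+0.0000  +0.2232  -0.0223  -0.5223  -0.0536  +1.0268]
  T[3,:] = [+0.0000  +0.5915  +0.9408  +1.3158  +0.1830  +0.0960]
  T[4,:] = [+0.0000  -0.0167  +0.1267  -0.1858  -0.1585  +0.9855]
  T[5,:] = [+0.0000  +0.7565  +0.7636  +1.3618  +0.5309  -0.8324]
eigenvalue magnitudes: 1.3831, 0.7165, 0.3547, 0.3547, 0.0799, 0.0000.
ρ(T) = max|λ| = 1.3831; 1.3831 > 1: divergent.

no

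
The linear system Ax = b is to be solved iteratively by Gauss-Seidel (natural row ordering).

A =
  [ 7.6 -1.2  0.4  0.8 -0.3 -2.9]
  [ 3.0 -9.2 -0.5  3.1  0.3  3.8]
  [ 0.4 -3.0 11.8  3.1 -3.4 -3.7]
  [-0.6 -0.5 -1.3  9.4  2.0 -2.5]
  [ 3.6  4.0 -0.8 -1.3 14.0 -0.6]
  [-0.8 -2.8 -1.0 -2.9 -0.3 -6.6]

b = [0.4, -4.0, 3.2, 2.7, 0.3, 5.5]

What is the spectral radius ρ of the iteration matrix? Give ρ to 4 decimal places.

Write A = D+L+U with D = diag(7.6, -9.2, 11.8, 9.4, 14, -6.6).
T_GS = -(D+L)⁻¹U: row 0 first, T[0,1] = -(-1.2)/(7.6) = +0.1579; later rows by forward substitution.
  T[0,:] = [+0.0000, +0.1579, -0.0526, -0.1053, +0.0395, +0.3816]
  T[1,:] = [+0.0000, +0.0515, -0.0715, +0.3026, +0.0455, +0.5375]
  T[2,:] = [+0.0000, +0.0077, -0.0164, -0.1822, +0.2984, +0.4373]
  T[3,:] = [+0.0000, +0.0139, -0.0094, -0.0158, -0.1666, +0.3794]
  T[4,:] = [+0.0000, -0.0536, +0.0322, -0.0713, -0.0216, -0.1486]
  T[5,:] = [+0.0000, -0.0458, +0.0419, -0.0778, +0.0049, -0.5005]
eigenvalue magnitudes: 0.4620, 0.1405, 0.1333, 0.1333, 0.0022, 0.0000.
spectral radius ρ = 0.4620; 0.4620 < 1: convergent.

0.4620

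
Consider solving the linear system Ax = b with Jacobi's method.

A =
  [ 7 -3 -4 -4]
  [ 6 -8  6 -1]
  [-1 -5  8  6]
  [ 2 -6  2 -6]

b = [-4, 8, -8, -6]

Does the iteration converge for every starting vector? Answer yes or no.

Write A = D+L+U with D = diag(7, -8, 8, -6).
T_J = -D⁻¹(L+U): T[1,3] = -(-1)/(-8) = -0.1250; T[1,1] = 0.
  T[0,:] = [+0.0000, +0.4286, +0.5714, +0.5714]
  T[1,:] = [+0.7500, +0.0000, +0.7500, -0.1250]
  T[2,:] = [+0.1250, +0.6250, +0.0000, -0.7500]
  T[3,:] = [+0.3333, -1.0000, +0.3333, +0.0000]
|λ(T)| sorted: 1.1606, 0.9495, 0.4684, 0.4684.
ρ = 1.1606; 1.1606 > 1 ⇒ diverges.

no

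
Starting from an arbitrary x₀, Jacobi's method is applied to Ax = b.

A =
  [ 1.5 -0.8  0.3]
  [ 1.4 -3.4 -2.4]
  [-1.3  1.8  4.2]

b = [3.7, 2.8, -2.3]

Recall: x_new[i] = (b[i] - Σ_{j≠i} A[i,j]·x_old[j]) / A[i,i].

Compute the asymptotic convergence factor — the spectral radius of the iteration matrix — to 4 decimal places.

0.7537

Split A = D + L + U, D = diag(1.5, -3.4, 4.2).
Jacobi: T = -D⁻¹(L+U), T[1,0] = -(1.4)/(-3.4) = +0.4118; T[1,1] = 0.
  T[0,:] = [+0.0000 +0.5333 -0.2000]
  T[1,:] = [+0.4118 +0.0000 -0.7059]
  T[2,:] = [+0.3095 -0.4286 +0.0000]
|eigenvalues of T|: 0.7537, 0.5618, 0.1918.
ρ = 0.7537; 0.7537 < 1 ⇒ converges.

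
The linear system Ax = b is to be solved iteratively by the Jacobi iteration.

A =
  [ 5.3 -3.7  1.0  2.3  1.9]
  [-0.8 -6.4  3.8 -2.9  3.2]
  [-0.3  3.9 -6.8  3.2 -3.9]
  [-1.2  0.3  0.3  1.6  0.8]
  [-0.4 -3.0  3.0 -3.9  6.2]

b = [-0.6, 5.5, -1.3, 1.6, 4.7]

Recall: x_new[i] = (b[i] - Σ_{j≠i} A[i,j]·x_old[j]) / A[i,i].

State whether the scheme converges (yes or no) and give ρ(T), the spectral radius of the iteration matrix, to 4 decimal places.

Split A = D + L + U, D = diag(5.3, -6.4, -6.8, 1.6, 6.2).
T_J = -D⁻¹(L+U): T[2,0] = -(-0.3)/(-6.8) = -0.0441; T[2,2] = 0.
  T[0,:] = [+0.0000, +0.6981, -0.1887, -0.4340, -0.3585]
  T[1,:] = [-0.1250, +0.0000, +0.5938, -0.4531, +0.5000]
  T[2,:] = [-0.0441, +0.5735, +0.0000, +0.4706, -0.5735]
  T[3,:] = [+0.7500, -0.1875, -0.1875, +0.0000, -0.5000]
  T[4,:] = [+0.0645, +0.4839, -0.4839, +0.6290, +0.0000]
moduli |λ_i(T)| = 1.1347, 0.8867, 0.8867, 0.5040, 0.5040.
spectral radius ρ = 1.1347; 1.1347 > 1 ⇒ diverges.

no, ρ = 1.1347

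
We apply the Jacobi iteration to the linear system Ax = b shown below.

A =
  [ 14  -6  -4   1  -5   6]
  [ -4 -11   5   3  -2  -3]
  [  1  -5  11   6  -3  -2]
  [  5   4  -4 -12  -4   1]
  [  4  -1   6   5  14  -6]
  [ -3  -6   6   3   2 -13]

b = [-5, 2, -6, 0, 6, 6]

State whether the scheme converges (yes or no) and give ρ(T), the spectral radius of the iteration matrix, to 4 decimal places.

Let D = diag(14, -11, 11, -12, 14, -13); L, U the strict triangles.
Jacobi: T = -D⁻¹(L+U), T[3,0] = -(5)/(-12) = +0.4167; T[3,3] = 0.
  T[0,:] = [+0.0000, +0.4286, +0.2857, -0.0714, +0.3571, -0.4286]
  T[1,:] = [-0.3636, +0.0000, +0.4545, +0.2727, -0.1818, -0.2727]
  T[2,:] = [-0.0909, +0.4545, +0.0000, -0.5455, +0.2727, +0.1818]
  T[3,:] = [+0.4167, +0.3333, -0.3333, +0.0000, -0.3333, +0.0833]
  T[4,:] = [-0.2857, +0.0714, -0.4286, -0.3571, +0.0000, +0.4286]
  T[5,:] = [-0.2308, -0.4615, +0.4615, +0.2308, +0.1538, +0.0000]
|roots of det(T-λI)|: 1.1219, 0.5314, 0.5314, 0.4677, 0.4677, 0.0842.
ρ(T) = max|λ| = 1.1219; 1.1219 > 1 ⇒ diverges.

no, ρ = 1.1219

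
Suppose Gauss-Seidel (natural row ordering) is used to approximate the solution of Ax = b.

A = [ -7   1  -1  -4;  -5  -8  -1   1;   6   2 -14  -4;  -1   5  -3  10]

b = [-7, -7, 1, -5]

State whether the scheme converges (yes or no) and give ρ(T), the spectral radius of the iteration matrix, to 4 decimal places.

yes, ρ = 0.5288

Let D = diag(-7, -8, -14, 10); L, U the strict triangles.
GS T = -(D+L)⁻¹U: row 0 first, T[0,3] = -(-4)/(-7) = -0.5714; later rows by forward substitution.
  T[0,:] = [+0.0000, +0.1429, -0.1429, -0.5714]
  T[1,:] = [+0.0000, -0.0893, -0.0357, +0.4821]
  T[2,:] = [+0.0000, +0.0485, -0.0663, -0.4617]
  T[3,:] = [+0.0000, +0.0735, -0.0163, -0.4367]
|eigenvalues of T|: 0.5288, 0.0762, 0.0127, 0.0000.
spectral radius ρ = 0.5288; 0.5288 < 1 ⇒ converges.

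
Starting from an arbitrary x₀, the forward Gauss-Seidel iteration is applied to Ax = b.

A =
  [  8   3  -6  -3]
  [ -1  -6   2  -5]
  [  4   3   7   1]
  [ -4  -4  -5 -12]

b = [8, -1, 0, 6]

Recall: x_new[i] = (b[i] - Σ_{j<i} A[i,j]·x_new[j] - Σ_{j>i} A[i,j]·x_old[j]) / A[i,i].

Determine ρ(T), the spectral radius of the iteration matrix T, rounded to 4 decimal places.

0.5361

Diagonal D = diag(8, -6, 7, -12); L, U strict lower/upper.
GS T = -(D+L)⁻¹U: row 0 first, T[0,3] = -(-3)/(8) = +0.3750; later rows by forward substitution.
  T[0,:] = [+0.0000 -0.3750 +0.7500 +0.3750]
  T[1,:] = [+0.0000 +0.0625 +0.2083 -0.8958]
  T[2,:] = [+0.0000 +0.1875 -0.5179 +0.0268]
  T[3,:] = [+0.0000 +0.0260 -0.1037 +0.1625]
eigenvalue magnitudes: 0.5361, 0.1823, 0.0609, 0.0000.
ρ = 0.5361; 0.5361 < 1 ⇒ converges.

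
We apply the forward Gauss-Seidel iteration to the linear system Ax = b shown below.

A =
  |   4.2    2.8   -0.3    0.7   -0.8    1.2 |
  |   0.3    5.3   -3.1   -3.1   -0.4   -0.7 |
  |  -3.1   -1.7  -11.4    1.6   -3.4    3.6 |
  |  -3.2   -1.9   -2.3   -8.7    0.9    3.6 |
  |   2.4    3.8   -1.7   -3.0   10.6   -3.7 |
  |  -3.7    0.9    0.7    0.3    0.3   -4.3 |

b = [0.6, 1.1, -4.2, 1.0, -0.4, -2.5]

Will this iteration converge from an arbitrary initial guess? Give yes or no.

Diagonal D = diag(4.2, 5.3, -11.4, -8.7, 10.6, -4.3); L, U strict lower/upper.
T_GS = -(D+L)⁻¹U: row 0 first, T[0,3] = -(0.7)/(4.2) = -0.1667; later rows by forward substitution.
  T[0,:] = [+0.0000, -0.6667, +0.0714, -0.1667, +0.1905, -0.2857]
  T[1,:] = [+0.0000, +0.0377, +0.5809, +0.5943, +0.0647, +0.1482]
  T[2,:] = [+0.0000, +0.1757, -0.1060, +0.0970, -0.3597, +0.3714]
  T[3,:] = [+0.0000, +0.1905, -0.1251, -0.0942, +0.1144, +0.3883]
  T[4,:] = [+0.0000, +0.2195, -0.2768, -0.1864, -0.0916, +0.5301]
  T[5,:] = [+0.0000, +0.6387, +0.0148, +0.2640, -0.2073, +0.4014]
moduli |λ_i(T)| = 0.9433, 0.5270, 0.5270, 0.0806, 0.0806, 0.0000.
spectral radius ρ = 0.9433; 0.9433 < 1: convergent.

yes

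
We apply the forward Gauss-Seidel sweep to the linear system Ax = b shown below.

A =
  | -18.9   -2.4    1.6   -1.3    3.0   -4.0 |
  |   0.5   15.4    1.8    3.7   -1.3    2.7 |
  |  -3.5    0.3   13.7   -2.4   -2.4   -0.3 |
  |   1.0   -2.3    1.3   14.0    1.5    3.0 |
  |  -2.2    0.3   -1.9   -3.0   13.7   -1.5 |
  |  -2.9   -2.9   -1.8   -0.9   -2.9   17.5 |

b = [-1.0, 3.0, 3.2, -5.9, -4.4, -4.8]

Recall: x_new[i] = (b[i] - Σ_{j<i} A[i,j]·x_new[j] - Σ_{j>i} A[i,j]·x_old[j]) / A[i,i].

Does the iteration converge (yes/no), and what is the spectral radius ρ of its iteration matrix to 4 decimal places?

A = D + L + U where D = diag(-18.9, 15.4, 13.7, 14, 13.7, 17.5).
T_GS = -(D+L)⁻¹U: row 0 first, T[0,2] = -(1.6)/(-18.9) = +0.0847; later rows by forward substitution.
  T[0,:] = [+0.0000, -0.1270, +0.0847, -0.0688, +0.1587, -0.2116]
  T[1,:] = [+0.0000, +0.0041, -0.1196, -0.2380, +0.0793, -0.1685]
  T[2,:] = [+0.0000, -0.0325, +0.0242, +0.1628, +0.2140, -0.0285]
  T[3,:] = [+0.0000, +0.0128, -0.0280, -0.0493, -0.1253, -0.2242]
  T[4,:] = [+0.0000, -0.0222, +0.0135, +0.0060, +0.0260, +0.0261]
  T[5,:] = [+0.0000, -0.0267, -0.0025, -0.0356, +0.0593, -0.0731]
eigenvalue magnitudes: 0.1767, 0.1356, 0.1356, 0.0394, 0.0394, 0.0000.
ρ(T) = max|λ| = 0.1767; 0.1767 < 1: convergent.

yes, ρ = 0.1767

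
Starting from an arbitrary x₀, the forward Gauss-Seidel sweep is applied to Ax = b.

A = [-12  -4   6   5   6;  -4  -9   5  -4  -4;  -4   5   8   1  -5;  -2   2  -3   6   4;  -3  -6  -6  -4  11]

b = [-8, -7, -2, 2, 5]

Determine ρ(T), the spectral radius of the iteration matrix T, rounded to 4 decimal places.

A = D + L + U where D = diag(-12, -9, 8, 6, 11).
T_GS = -(D+L)⁻¹U: row 0 first, T[0,3] = -(5)/(-12) = +0.4167; later rows by forward substitution.
  T[0,:] = [+0.0000  -0.3333  +0.5000  +0.4167  +0.5000]
  T[1,:] = [+0.0000  +0.1481  +0.3333  -0.6296  -0.6667]
  T[2,:] = [+0.0000  -0.2593  +0.0417  +0.4769  +1.2917]
  T[3,:] = [+0.0000  -0.2901  +0.0764  +0.5872  +0.3681]
  T[4,:] = [+0.0000  -0.2570  +0.3687  +0.2438  +0.6111]
eigenvalue magnitudes: 1.4194, 0.4924, 0.4738, 0.0127, 0.0000.
spectral radius ρ = 1.4194; 1.4194 > 1 ⇒ diverges.

1.4194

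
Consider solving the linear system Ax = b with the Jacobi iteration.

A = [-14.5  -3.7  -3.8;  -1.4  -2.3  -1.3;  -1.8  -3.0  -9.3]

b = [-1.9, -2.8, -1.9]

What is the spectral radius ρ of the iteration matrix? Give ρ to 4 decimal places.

0.7075

Write A = D+L+U with D = diag(-14.5, -2.3, -9.3).
Jacobi: T = -D⁻¹(L+U), T[1,0] = -(-1.4)/(-2.3) = -0.6087; T[1,1] = 0.
  T[0,:] = [+0.0000 -0.2552 -0.2621]
  T[1,:] = [-0.6087 +0.0000 -0.5652]
  T[2,:] = [-0.1935 -0.3226 +0.0000]
|roots of det(T-λI)|: 0.7075, 0.4676, 0.2399.
spectral radius ρ = 0.7075; 0.7075 < 1, so it converges for any x₀.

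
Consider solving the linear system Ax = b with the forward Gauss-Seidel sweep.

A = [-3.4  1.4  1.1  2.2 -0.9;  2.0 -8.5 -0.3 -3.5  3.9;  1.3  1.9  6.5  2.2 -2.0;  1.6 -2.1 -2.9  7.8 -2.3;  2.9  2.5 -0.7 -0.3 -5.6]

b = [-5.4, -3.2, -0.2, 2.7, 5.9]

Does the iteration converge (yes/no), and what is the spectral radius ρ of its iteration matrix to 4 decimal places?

Diagonal D = diag(-3.4, -8.5, 6.5, 7.8, -5.6); L, U strict lower/upper.
T_GS = -(D+L)⁻¹U: row 0 first, T[0,3] = -(2.2)/(-3.4) = +0.6471; later rows by forward substitution.
  T[0,:] = [+0.0000  +0.4118  +0.3235  +0.6471  -0.2647]
  T[1,:] = [+0.0000  +0.0969  +0.0408  -0.2595  +0.3965]
  T[2,:] = [+0.0000  -0.1107  -0.0766  -0.3920  +0.2447]
  T[3,:] = [+0.0000  -0.0995  -0.0839  -0.3483  +0.5469]
  T[4,:] = [+0.0000  +0.2757  +0.1998  +0.2869  -0.0199]
|roots of det(T-λI)|: 0.8567, 0.3475, 0.1436, 0.0176, 0.0000.
ρ(T) = max|λ| = 0.8567; 0.8567 < 1: convergent.

yes, ρ = 0.8567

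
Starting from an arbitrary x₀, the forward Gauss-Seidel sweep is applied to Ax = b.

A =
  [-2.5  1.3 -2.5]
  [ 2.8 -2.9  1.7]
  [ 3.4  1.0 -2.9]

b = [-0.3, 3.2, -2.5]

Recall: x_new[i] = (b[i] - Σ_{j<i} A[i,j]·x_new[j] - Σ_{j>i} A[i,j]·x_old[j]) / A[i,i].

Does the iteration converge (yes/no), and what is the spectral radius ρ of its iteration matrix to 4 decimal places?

no, ρ = 1.1202

A = D + L + U where D = diag(-2.5, -2.9, -2.9).
T_GS = -(D+L)⁻¹U: row 0 first, T[0,2] = -(-2.5)/(-2.5) = -1.0000; later rows by forward substitution.
  T[0,:] = [+0.0000  +0.5200  -1.0000]
  T[1,:] = [+0.0000  +0.5021  -0.3793]
  T[2,:] = [+0.0000  +0.7828  -1.3032]
eigenvalue magnitudes: 1.1202, 0.3190, 0.0000.
ρ(T) = max|λ| = 1.1202; 1.1202 > 1, so it fails to converge.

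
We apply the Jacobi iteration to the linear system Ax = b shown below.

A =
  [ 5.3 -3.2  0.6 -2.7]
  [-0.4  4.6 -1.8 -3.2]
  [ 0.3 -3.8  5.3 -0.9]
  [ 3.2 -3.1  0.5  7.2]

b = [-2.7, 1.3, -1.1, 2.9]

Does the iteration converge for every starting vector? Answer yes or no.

Write A = D+L+U with D = diag(5.3, 4.6, 5.3, 7.2).
Jacobi T = -D⁻¹(L+U): T[0,3] = -(-2.7)/(5.3) = +0.5094; T[0,0] = 0.
  T[0,:] = [+0.0000, +0.6038, -0.1132, +0.5094]
  T[1,:] = [+0.0870, +0.0000, +0.3913, +0.6957]
  T[2,:] = [-0.0566, +0.7170, +0.0000, +0.1698]
  T[3,:] = [-0.4444, +0.4306, -0.0694, +0.0000]
moduli |λ_i(T)| = 0.8416, 0.5293, 0.3771, 0.3771.
ρ = 0.8416; 0.8416 < 1, so it converges for any x₀.

yes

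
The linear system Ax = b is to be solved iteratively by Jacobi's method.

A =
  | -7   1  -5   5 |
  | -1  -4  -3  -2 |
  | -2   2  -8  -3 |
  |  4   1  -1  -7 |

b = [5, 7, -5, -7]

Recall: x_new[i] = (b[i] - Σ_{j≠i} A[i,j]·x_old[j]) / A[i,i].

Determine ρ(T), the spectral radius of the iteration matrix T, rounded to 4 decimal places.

Diagonal D = diag(-7, -4, -8, -7); L, U strict lower/upper.
T_J = -D⁻¹(L+U): T[3,0] = -(4)/(-7) = +0.5714; T[3,3] = 0.
  T[0,:] = [+0.0000, +0.1429, -0.7143, +0.7143]
  T[1,:] = [-0.2500, +0.0000, -0.7500, -0.5000]
  T[2,:] = [-0.2500, +0.2500, +0.0000, -0.3750]
  T[3,:] = [+0.5714, +0.1429, -0.1429, +0.0000]
moduli |λ_i(T)| = 0.9095, 0.6373, 0.5551, 0.5551.
ρ(T) = max|λ| = 0.9095; 0.9095 < 1: convergent.

0.9095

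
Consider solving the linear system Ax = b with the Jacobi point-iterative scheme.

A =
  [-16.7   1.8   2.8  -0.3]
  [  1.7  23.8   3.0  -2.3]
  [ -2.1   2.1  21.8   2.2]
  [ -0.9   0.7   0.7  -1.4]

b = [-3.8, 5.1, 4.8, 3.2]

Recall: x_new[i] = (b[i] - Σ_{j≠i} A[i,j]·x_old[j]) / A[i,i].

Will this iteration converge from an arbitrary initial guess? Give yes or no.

yes

Split A = D + L + U, D = diag(-16.7, 23.8, 21.8, -1.4).
Jacobi: T = -D⁻¹(L+U), T[2,0] = -(-2.1)/(21.8) = +0.0963; T[2,2] = 0.
  T[0,:] = [+0.0000 +0.1078 +0.1677 -0.0180]
  T[1,:] = [-0.0714 +0.0000 -0.1261 +0.0966]
  T[2,:] = [+0.0963 -0.0963 +0.0000 -0.1009]
  T[3,:] = [-0.6429 +0.5000 +0.5000 +0.0000]
moduli |λ_i(T)| = 0.2307, 0.1570, 0.1570, 0.0060.
ρ = 0.2307; 0.2307 < 1 ⇒ converges.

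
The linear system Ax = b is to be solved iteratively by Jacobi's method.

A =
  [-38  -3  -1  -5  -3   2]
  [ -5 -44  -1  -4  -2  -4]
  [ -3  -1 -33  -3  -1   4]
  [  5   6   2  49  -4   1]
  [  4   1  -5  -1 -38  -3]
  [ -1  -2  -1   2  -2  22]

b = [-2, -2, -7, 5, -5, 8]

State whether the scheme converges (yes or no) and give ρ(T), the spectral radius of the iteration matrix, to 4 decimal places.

Let D = diag(-38, -44, -33, 49, -38, 22); L, U the strict triangles.
Jacobi: T = -D⁻¹(L+U), T[5,1] = -(-2)/(22) = +0.0909; T[5,5] = 0.
  T[0,:] = [+0.0000 -0.0789 -0.0263 -0.1316 -0.0789 +0.0526]
  T[1,:] = [-0.1136 +0.0000 -0.0227 -0.0909 -0.0455 -0.0909]
  T[2,:] = [-0.0909 -0.0303 +0.0000 -0.0909 -0.0303 +0.1212]
  T[3,:] = [-0.1020 -0.1224 -0.0408 +0.0000 +0.0816 -0.0204]
  T[4,:] = [+0.1053 +0.0263 -0.1316 -0.0263 +0.0000 -0.0789]
  T[5,:] = [+0.0455 +0.0909 +0.0455 -0.0909 +0.0909 +0.0000]
|λ(T)| sorted: 0.2402, 0.1579, 0.1579, 0.1520, 0.1520, 0.0975.
spectral radius ρ = 0.2402; 0.2402 < 1, so it converges for any x₀.

yes, ρ = 0.2402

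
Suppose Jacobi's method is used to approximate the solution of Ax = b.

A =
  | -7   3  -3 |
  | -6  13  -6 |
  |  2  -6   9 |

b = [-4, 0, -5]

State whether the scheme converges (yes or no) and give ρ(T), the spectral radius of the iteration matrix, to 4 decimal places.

A = D + L + U where D = diag(-7, 13, 9).
T_J = -D⁻¹(L+U): T[0,2] = -(-3)/(-7) = -0.4286; T[0,0] = 0.
  T[0,:] = [+0.0000, +0.4286, -0.4286]
  T[1,:] = [+0.4615, +0.0000, +0.4615]
  T[2,:] = [-0.2222, +0.6667, +0.0000]
|roots of det(T-λI)|: 0.8931, 0.4968, 0.3963.
ρ = 0.8931; 0.8931 < 1, so it converges for any x₀.

yes, ρ = 0.8931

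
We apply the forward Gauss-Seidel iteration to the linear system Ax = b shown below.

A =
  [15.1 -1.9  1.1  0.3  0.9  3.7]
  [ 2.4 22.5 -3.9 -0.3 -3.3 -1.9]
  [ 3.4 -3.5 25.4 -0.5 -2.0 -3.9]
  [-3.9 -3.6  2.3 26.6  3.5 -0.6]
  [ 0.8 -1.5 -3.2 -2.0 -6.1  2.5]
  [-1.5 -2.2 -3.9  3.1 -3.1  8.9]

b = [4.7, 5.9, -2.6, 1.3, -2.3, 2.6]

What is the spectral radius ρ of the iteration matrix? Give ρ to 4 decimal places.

0.2642

Diagonal D = diag(15.1, 22.5, 25.4, 26.6, -6.1, 8.9); L, U strict lower/upper.
Gauss-Seidel: T = -(D+L)⁻¹U, row 0 first, T[0,2] = -(1.1)/(15.1) = -0.0728; later rows by forward substitution.
  T[0,:] = [+0.0000  +0.1258  -0.0728  -0.0199  -0.0596  -0.2450]
  T[1,:] = [+0.0000  -0.0134  +0.1811  +0.0155  +0.1530  +0.1106]
  T[2,:] = [+0.0000  -0.0187  +0.0347  +0.0245  +0.1078  +0.2016]
  T[3,:] = [+0.0000  +0.0182  +0.0108  -0.0029  -0.1289  -0.0158]
  T[4,:] = [+0.0000  +0.0236  -0.0758  -0.0183  -0.0597  +0.2500]
  T[5,:] = [+0.0000  +0.0116  +0.0175  +0.0059  +0.0991  +0.1669]
eigenvalue magnitudes: 0.2642, 0.1302, 0.0610, 0.0610, 0.0305, 0.0000.
ρ = 0.2642; 0.2642 < 1: convergent.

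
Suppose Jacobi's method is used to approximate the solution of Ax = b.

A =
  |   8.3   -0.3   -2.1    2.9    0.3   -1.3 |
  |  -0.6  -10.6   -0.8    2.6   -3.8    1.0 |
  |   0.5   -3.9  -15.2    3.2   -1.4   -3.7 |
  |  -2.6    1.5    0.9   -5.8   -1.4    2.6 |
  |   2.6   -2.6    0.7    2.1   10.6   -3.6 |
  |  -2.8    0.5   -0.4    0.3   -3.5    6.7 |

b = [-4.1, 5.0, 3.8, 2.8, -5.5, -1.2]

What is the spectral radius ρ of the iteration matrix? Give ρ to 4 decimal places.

0.8243

Split A = D + L + U, D = diag(8.3, -10.6, -15.2, -5.8, 10.6, 6.7).
T_J = -D⁻¹(L+U): T[1,3] = -(2.6)/(-10.6) = +0.2453; T[1,1] = 0.
  T[0,:] = [+0.0000, +0.0361, +0.2530, -0.3494, -0.0361, +0.1566]
  T[1,:] = [-0.0566, +0.0000, -0.0755, +0.2453, -0.3585, +0.0943]
  T[2,:] = [+0.0329, -0.2566, +0.0000, +0.2105, -0.0921, -0.2434]
  T[3,:] = [-0.4483, +0.2586, +0.1552, +0.0000, -0.2414, +0.4483]
  T[4,:] = [-0.2453, +0.2453, -0.0660, -0.1981, +0.0000, +0.3396]
  T[5,:] = [+0.4179, -0.0746, +0.0597, -0.0448, +0.5224, +0.0000]
moduli |λ_i(T)| = 0.8243, 0.3754, 0.3754, 0.2281, 0.2281, 0.1658.
ρ = 0.8243; 0.8243 < 1, so it converges for any x₀.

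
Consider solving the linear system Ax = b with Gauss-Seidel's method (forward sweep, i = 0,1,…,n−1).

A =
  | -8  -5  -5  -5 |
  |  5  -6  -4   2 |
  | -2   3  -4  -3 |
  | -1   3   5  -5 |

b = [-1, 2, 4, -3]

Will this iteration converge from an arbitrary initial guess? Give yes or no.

no

Let D = diag(-8, -6, -4, -5); L, U the strict triangles.
Gauss-Seidel: T = -(D+L)⁻¹U, row 0 first, T[0,2] = -(-5)/(-8) = -0.6250; later rows by forward substitution.
  T[0,:] = [+0.0000  -0.6250  -0.6250  -0.6250]
  T[1,:] = [+0.0000  -0.5208  -1.1875  -0.1875]
  T[2,:] = [+0.0000  -0.0781  -0.5781  -0.5781]
  T[3,:] = [+0.0000  -0.2656  -1.1656  -0.5656]
|roots of det(T-λI)|: 1.5717, 0.2512, 0.1583, 0.0000.
ρ = 1.5717; 1.5717 > 1, so it fails to converge.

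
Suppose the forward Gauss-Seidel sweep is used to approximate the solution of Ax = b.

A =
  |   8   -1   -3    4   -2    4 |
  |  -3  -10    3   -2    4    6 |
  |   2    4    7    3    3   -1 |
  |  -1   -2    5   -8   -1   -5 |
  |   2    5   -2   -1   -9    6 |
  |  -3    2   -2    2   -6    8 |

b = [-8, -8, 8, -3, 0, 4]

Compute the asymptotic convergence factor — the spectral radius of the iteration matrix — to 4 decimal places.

A = D + L + U where D = diag(8, -10, 7, -8, -9, 8).
Gauss-Seidel: T = -(D+L)⁻¹U, row 0 first, T[0,1] = -(-1)/(8) = +0.1250; later rows by forward substitution.
  T[0,:] = [+0.0000  +0.1250  +0.3750  -0.5000  +0.2500  -0.5000]
  T[1,:] = [+0.0000  -0.0375  +0.1875  -0.0500  +0.3250  +0.7500]
  T[2,:] = [+0.0000  -0.0143  -0.2143  -0.2571  -0.6857  -0.1429]
  T[3,:] = [+0.0000  -0.0152  -0.2277  -0.0857  -0.6661  -0.8393]
  T[4,:] = [+0.0000  +0.0118  +0.2604  -0.0722  +0.4625  +1.0972]
  T[5,:] = [+0.0000  +0.0653  +0.2924  -0.2720  +0.3545  +0.6220]
|eigenvalues of T|: 1.2990, 0.2982, 0.1693, 0.1693, 0.0452, 0.0000.
spectral radius ρ = 1.2990; 1.2990 > 1 ⇒ diverges.

1.2990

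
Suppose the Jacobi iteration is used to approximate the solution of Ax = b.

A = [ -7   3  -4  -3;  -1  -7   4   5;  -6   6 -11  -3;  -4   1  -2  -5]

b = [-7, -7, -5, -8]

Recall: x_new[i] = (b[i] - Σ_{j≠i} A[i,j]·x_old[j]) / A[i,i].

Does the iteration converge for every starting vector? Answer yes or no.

Let D = diag(-7, -7, -11, -5); L, U the strict triangles.
T_J = -D⁻¹(L+U): T[1,2] = -(4)/(-7) = +0.5714; T[1,1] = 0.
  T[0,:] = [+0.0000, +0.4286, -0.5714, -0.4286]
  T[1,:] = [-0.1429, +0.0000, +0.5714, +0.7143]
  T[2,:] = [-0.5455, +0.5455, +0.0000, -0.2727]
  T[3,:] = [-0.8000, +0.2000, -0.4000, +0.0000]
|eigenvalues of T|: 1.3382, 0.6511, 0.4319, 0.4319.
ρ(T) = max|λ| = 1.3382; 1.3382 > 1, so it fails to converge.

no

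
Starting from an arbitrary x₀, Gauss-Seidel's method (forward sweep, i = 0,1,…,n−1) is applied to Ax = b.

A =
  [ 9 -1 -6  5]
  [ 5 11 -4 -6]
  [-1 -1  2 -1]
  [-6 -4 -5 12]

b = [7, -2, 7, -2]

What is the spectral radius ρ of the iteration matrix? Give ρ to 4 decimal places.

Diagonal D = diag(9, 11, 2, 12); L, U strict lower/upper.
GS T = -(D+L)⁻¹U: row 0 first, T[0,3] = -(5)/(9) = -0.5556; later rows by forward substitution.
  T[0,:] = [+0.0000, +0.1111, +0.6667, -0.5556]
  T[1,:] = [+0.0000, -0.0505, +0.0606, +0.7980]
  T[2,:] = [+0.0000, +0.0303, +0.3636, +0.6212]
  T[3,:] = [+0.0000, +0.0513, +0.5051, +0.2471]
|eigenvalues of T|: 0.9024, 0.3055, 0.0366, 0.0000.
ρ(T) = max|λ| = 0.9024; 0.9024 < 1: convergent.

0.9024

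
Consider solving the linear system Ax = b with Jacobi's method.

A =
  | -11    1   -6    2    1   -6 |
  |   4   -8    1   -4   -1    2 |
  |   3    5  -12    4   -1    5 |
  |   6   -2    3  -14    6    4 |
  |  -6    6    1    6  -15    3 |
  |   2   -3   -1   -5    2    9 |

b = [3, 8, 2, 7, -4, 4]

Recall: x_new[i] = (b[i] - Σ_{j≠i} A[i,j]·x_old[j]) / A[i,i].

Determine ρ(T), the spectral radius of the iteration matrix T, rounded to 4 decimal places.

1.1247

A = D + L + U where D = diag(-11, -8, -12, -14, -15, 9).
Jacobi: T = -D⁻¹(L+U), T[3,4] = -(6)/(-14) = +0.4286; T[3,3] = 0.
  T[0,:] = [+0.0000, +0.0909, -0.5455, +0.1818, +0.0909, -0.5455]
  T[1,:] = [+0.5000, +0.0000, +0.1250, -0.5000, -0.1250, +0.2500]
  T[2,:] = [+0.2500, +0.4167, +0.0000, +0.3333, -0.0833, +0.4167]
  T[3,:] = [+0.4286, -0.1429, +0.2143, +0.0000, +0.4286, +0.2857]
  T[4,:] = [-0.4000, +0.4000, +0.0667, +0.4000, +0.0000, +0.2000]
  T[5,:] = [-0.2222, +0.3333, +0.1111, +0.5556, -0.2222, +0.0000]
eigenvalue magnitudes: 1.1247, 0.5810, 0.5810, 0.3746, 0.3746, 0.2117.
spectral radius ρ = 1.1247; 1.1247 > 1 ⇒ diverges.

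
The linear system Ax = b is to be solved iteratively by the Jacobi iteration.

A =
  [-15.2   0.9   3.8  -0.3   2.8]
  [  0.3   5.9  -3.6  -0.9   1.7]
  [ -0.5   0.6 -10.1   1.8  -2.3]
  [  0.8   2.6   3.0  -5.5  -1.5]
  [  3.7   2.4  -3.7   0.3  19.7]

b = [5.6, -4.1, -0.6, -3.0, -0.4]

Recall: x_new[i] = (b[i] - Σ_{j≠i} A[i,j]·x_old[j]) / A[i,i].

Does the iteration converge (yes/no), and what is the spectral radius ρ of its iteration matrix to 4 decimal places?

Split A = D + L + U, D = diag(-15.2, 5.9, -10.1, -5.5, 19.7).
Jacobi: T = -D⁻¹(L+U), T[1,0] = -(0.3)/(5.9) = -0.0508; T[1,1] = 0.
  T[0,:] = [+0.0000, +0.0592, +0.2500, -0.0197, +0.1842]
  T[1,:] = [-0.0508, +0.0000, +0.6102, +0.1525, -0.2881]
  T[2,:] = [-0.0495, +0.0594, +0.0000, +0.1782, -0.2277]
  T[3,:] = [+0.1455, +0.4727, +0.5455, +0.0000, -0.2727]
  T[4,:] = [-0.1878, -0.1218, +0.1878, -0.0152, +0.0000]
|λ(T)| sorted: 0.5937, 0.2975, 0.2975, 0.1999, 0.1999.
ρ(T) = max|λ| = 0.5937; 0.5937 < 1, so it converges for any x₀.

yes, ρ = 0.5937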